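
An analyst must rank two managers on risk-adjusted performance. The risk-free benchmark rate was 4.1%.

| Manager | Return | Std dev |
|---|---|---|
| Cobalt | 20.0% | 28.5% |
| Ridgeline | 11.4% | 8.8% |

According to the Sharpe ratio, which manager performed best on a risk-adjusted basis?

Ridgeline

Cobalt: Sharpe ratio = (20.0% − 4.1%) / 28.5% = 0.558
Ridgeline: Sharpe ratio = (11.4% − 4.1%) / 8.8% = 0.830
Highest: Ridgeline (0.830).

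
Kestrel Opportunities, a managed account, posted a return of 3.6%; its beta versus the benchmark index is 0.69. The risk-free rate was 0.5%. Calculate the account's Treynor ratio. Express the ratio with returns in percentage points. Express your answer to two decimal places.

Treynor = (Rp − Rf) / β = (3.6% − 0.5%) / 0.69 = 3.10 / 0.69 = 4.4928

4.49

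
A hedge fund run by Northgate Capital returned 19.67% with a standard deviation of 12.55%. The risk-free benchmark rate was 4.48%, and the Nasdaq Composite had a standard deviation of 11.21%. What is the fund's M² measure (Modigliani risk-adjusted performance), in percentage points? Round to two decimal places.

Sharpe = (Rp − Rf) / σp = (19.67% − 4.48%) / 12.55% = 1.2104
M² = Rf + Sharpe × σm = 4.48% + 1.2104 × 11.21% = 18.0486%

18.05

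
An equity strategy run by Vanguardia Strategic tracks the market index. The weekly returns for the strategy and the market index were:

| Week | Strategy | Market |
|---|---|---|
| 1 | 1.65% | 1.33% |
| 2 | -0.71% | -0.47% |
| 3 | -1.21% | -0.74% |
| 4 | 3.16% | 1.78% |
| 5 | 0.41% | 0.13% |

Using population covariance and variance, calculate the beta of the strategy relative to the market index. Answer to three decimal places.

r̄p = 0.6600%,  r̄m = 0.4060%
Cov = Σ(rp − r̄p)(rm − r̄m) / 5 = 1.5524
Var(rm) = Σ(rm − r̄m)² / 5 = 0.9797
β = Cov / Var = 1.5524 / 0.9797 = 1.5846

1.585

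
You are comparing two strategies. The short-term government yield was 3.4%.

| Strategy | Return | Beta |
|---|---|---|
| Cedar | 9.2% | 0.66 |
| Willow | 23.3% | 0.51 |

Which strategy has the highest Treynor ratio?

Willow

Cedar: Treynor = (9.2% − 3.4%) / 0.66 = 8.788
Willow: Treynor = (23.3% − 3.4%) / 0.51 = 39.020
Highest: Willow (39.020).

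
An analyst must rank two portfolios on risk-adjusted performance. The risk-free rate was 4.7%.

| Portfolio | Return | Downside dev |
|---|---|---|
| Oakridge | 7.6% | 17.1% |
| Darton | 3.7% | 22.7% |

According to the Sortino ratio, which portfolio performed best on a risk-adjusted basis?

Oakridge

Oakridge: Sortino ratio = (7.6% − 4.7%) / 17.1% = 0.170
Darton: Sortino ratio = (3.7% − 4.7%) / 22.7% = -0.044
Highest: Oakridge (0.170).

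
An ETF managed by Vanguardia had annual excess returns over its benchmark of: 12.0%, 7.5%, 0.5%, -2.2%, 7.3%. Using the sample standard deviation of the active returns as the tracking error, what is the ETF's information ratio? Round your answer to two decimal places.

0.87

r̄ = (12 + 7.5 + 0.5 − 2.2 + 7.3) / 5 = 5.0200%
Σ(r − r̄)² = (12 − 5.0200)² + (7.5 − 5.0200)² + … = 132.6280
sample σ = √(132.6280 / 4) = √33.1570 = 5.7582%
IR = r̄ / tracking error = 5.0200 / 5.7582 = 0.8718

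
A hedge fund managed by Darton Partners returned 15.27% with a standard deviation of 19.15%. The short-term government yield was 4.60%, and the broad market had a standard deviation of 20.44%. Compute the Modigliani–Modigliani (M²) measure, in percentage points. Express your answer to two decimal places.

15.99

Sharpe = (Rp − Rf) / σp = (15.27% − 4.60%) / 19.15% = 0.5572
M² = Rf + Sharpe × σm = 4.60% + 0.5572 × 20.44% = 15.9892%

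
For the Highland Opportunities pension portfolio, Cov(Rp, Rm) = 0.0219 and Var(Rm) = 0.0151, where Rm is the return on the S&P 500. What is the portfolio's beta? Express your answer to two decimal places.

1.45

β = Cov(Rp, Rm) / Var(Rm) = 0.0219 / 0.0151 = 1.4503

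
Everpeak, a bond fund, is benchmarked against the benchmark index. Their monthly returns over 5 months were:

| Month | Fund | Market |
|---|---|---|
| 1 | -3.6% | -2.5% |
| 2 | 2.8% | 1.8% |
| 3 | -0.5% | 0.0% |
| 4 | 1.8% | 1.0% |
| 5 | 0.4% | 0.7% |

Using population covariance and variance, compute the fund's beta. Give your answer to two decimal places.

1.48

r̄p = 0.1800%,  r̄m = 0.2000%
Cov = Σ(rp − r̄p)(rm − r̄m) / 5 = 3.1880
Var(rm) = Σ(rm − r̄m)² / 5 = 2.1560
β = Cov / Var = 3.1880 / 2.1560 = 1.4787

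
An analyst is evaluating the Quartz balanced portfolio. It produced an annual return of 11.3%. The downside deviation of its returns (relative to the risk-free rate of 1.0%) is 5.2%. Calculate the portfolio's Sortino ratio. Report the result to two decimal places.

Sortino = (Rp − Rf) / σd = (11.3% − 1.0%) / 5.2% = 10.30% / 5.2% = 1.9808

1.98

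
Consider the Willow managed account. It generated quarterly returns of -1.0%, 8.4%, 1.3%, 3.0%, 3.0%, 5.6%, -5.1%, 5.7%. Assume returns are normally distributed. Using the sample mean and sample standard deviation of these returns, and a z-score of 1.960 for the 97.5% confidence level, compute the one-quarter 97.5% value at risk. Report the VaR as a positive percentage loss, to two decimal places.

5.72

r̄ = (-1 + 8.4 + 1.3 + 3 + 3 + 5.6 − 5.1 + 5.7) / 8 = 20.90 / 8 = 2.6125%
Σ(r − r̄)² = (-1 − 2.6125)² + (8.4 − 2.6125)² + (1.3 − 2.6125)² + … = 126.5088
sample σ = √(126.5088 / 7) = √18.0727 = 4.2512%
VaR = −(r̄ − z·σ) = −(2.6125 − 1.960 × 4.2512) = −(-5.7199) = 5.7199%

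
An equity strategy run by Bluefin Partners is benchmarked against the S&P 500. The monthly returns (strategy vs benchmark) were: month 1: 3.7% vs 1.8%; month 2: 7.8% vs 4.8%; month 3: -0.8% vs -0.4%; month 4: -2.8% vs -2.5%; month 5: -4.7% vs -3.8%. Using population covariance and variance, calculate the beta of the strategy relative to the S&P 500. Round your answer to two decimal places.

1.47

r̄p = 0.6400%,  r̄m = -0.0200%
Cov = Σ(rp − r̄p)(rm − r̄m) / 5 = 13.8688
Var(rm) = Σ(rm − r̄m)² / 5 = 9.4256
β = Cov / Var = 13.8688 / 9.4256 = 1.4714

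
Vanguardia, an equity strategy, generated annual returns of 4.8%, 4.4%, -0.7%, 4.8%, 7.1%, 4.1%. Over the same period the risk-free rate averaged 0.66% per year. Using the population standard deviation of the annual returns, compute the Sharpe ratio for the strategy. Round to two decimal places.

Mean return μ = 24.50 / 6 = 4.0833%
Σ(r − μ)² = 33.1083; population σ = √(33.1083/6) = 2.3491%
Sharpe = (μ − rf) / σ = (4.0833 − 0.66) / 2.3491 = 3.4233 / 2.3491 = 1.4573

1.46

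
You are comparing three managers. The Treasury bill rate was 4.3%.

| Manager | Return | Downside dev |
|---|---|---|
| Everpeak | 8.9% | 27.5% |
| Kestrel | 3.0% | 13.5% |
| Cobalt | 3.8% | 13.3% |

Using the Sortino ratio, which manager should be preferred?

Everpeak: Sortino ratio = (8.9% − 4.3%) / 27.5% = 0.167
Kestrel: Sortino ratio = (3.0% − 4.3%) / 13.5% = -0.096
Cobalt: Sortino ratio = (3.8% − 4.3%) / 13.3% = -0.038
Highest: Everpeak (0.167).

Everpeak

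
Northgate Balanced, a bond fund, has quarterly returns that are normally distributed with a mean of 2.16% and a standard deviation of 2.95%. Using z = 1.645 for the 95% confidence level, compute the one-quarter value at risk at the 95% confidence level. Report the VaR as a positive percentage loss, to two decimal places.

VaR (as % loss) = −(μ − z·σ) = −(2.16% − 1.645 × 2.95%) = −(-2.69275%) = 2.69275%

2.69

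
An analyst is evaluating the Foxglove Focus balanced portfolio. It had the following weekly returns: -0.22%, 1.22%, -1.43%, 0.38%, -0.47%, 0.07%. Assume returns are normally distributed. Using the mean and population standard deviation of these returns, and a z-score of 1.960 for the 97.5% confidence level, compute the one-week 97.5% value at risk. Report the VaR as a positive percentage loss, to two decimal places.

Mean return μ = -0.450 / 6 = -0.0750%
Σ(r − μ)² = (-0.22 − (-0.0750))² + (1.22 − (-0.0750))² + … = 3.9182
σ = √[3.9182 / 6] = 0.8081%
VaR = −(μ − z·σ) = −(-0.0750 − 1.960 × 0.8081) = −(-1.6589) = 1.6589%

1.66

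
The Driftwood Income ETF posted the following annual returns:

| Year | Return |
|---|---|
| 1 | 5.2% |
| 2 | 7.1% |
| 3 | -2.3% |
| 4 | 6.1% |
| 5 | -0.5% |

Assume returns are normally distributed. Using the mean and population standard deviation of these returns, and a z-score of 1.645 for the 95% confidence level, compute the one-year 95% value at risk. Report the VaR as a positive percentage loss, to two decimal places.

3.10

μ = (5.2 + 7.1 − 2.3 + 6.1 − 0.5) / 5 = 15.60 / 5 = 3.1200%
Σ(r − μ)² = 71.5280; population σ = √(71.5280/5) = 3.7823%
VaR = −(μ − z·σ) = −(3.1200 − 1.645 × 3.7823) = −(-3.1019) = 3.1019%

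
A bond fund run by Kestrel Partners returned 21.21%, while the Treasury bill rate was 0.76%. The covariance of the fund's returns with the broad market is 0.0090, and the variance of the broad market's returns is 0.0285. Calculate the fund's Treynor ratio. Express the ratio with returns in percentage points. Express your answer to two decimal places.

64.76

β = Cov / Var = 0.0090 / 0.0285 = 0.3158
Treynor = (Rp − Rf) / β = (21.21% − 0.76%) / 0.3158 = 20.45 / 0.3158 = 64.7562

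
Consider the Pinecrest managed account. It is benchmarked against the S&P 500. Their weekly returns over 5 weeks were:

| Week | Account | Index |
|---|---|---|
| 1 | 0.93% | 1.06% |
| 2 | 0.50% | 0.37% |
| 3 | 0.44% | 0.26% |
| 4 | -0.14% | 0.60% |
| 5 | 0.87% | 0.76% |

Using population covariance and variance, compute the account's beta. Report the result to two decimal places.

r̄p = 0.5200%,  r̄m = 0.6100%
Cov = Σ(rp − r̄p)(rm − r̄m) / 5 = 0.0553
Var(rm) = Σ(rm − r̄m)² / 5 = 0.0810
β = Cov / Var = 0.0553 / 0.0810 = 0.6827

0.68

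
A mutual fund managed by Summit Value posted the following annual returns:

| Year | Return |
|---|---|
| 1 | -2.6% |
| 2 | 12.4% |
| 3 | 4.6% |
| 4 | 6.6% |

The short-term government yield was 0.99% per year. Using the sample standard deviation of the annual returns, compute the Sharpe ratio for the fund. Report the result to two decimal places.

r̄ = (-2.6 + 12.4 + 4.6 + 6.6) / 4 = 21.00 / 4 = 5.2500%
Σ(r − r̄)² = (-2.6 − 5.2500)² + (12.4 − 5.2500)² + (4.6 − 5.2500)² + … = 114.9900
σ = √[114.9900 / 3] = 6.1911%
Sharpe = (r̄ − rf) / σ = (5.2500 − 0.99) / 6.1911 = 4.2600 / 6.1911 = 0.6881

0.69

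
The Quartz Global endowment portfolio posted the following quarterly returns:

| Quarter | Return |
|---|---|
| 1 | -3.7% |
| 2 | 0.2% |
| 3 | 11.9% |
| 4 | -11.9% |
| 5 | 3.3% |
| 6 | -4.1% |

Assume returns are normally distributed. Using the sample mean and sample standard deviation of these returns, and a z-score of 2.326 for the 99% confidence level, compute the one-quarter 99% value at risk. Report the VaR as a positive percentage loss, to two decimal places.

19.37

r̄ = (-3.7 + 0.2 + 11.9 − 11.9 + 3.3 − 4.1) / 6 = -0.7167%
Σ(r − r̄)² = 321.5683; sample σ = √(321.5683/5) = 8.0196%
VaR = −(r̄ − z·σ) = −(-0.7167 − 2.326 × 8.0196) = −(-19.3703) = 19.3703%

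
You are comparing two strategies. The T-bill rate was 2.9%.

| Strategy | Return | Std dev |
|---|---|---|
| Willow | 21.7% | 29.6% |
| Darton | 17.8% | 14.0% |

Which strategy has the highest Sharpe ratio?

Darton

Willow: Sharpe ratio = (21.7% − 2.9%) / 29.6% = 0.635
Darton: Sharpe ratio = (17.8% − 2.9%) / 14.0% = 1.064
Highest: Darton (1.064).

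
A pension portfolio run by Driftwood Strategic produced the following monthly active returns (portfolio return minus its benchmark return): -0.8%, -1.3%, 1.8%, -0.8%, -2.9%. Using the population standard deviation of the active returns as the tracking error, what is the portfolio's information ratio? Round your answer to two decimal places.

-0.53

Mean return r̄ = -4.00 / 5 = -0.8000%
Population σ = √[Σ(r − r̄)² / 5] = √[11.4200 / 5] = √2.2840 = 1.5113%
IR = r̄ / tracking error = -0.8000 / 1.5113 = -0.5293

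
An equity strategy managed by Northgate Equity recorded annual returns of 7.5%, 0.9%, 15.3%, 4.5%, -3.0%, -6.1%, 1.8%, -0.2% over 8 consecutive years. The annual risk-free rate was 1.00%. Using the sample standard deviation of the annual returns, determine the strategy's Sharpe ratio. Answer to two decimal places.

0.24

Mean return r̄ = 20.70 / 8 = 2.5875%
Σ(r − r̄)² = 307.3288; sample σ = √(307.3288/7) = 6.6260%
Sharpe = (r̄ − rf) / σ = (2.5875 − 1) / 6.6260 = 1.5875 / 6.6260 = 0.2396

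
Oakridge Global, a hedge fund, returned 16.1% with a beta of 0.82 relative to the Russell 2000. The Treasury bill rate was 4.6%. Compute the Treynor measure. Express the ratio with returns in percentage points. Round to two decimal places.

14.02

Treynor = (Rp − Rf) / β = (16.1% − 4.6%) / 0.82 = 11.50 / 0.82 = 14.0244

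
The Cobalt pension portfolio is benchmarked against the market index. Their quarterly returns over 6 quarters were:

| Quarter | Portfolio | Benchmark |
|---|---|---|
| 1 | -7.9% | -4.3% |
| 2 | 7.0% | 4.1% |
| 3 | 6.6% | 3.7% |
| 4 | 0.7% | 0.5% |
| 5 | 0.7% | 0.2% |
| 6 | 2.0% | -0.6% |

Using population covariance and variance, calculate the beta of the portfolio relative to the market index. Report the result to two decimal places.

r̄p = 1.5167%,  r̄m = 0.6000%
Cov = Σ(rp − r̄p)(rm − r̄m) / 6 = 13.4867
Var(rm) = Σ(rm − r̄m)² / 6 = 7.9133
β = Cov / Var = 13.4867 / 7.9133 = 1.7043

1.70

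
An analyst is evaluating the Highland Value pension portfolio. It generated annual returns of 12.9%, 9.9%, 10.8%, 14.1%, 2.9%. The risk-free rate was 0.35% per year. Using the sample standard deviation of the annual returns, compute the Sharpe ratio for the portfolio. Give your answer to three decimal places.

2.238

r̄ = (12.9 + 9.9 + 10.8 + 14.1 + 2.9) / 5 = 50.60 / 5 = 10.1200%
Σ(r − r̄)² = (12.9 − 10.1200)² + (9.9 − 10.1200)² + … = 76.2080
sample σ = √(76.2080 / 4) = √19.0520 = 4.3649%
Sharpe = (r̄ − rf) / σ = (10.1200 − 0.35) / 4.3649 = 9.7700 / 4.3649 = 2.2383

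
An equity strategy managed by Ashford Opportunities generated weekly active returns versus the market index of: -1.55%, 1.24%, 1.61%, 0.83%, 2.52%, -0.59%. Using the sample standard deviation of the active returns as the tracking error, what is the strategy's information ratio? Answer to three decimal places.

r̄ = (-1.55 + 1.24 + 1.61 + 0.83 + 2.52 − 0.59) / 6 = 0.6767%
Sample σ = √[Σ(r − r̄)² / 5] = √[11.1723 / 5] = √2.2345 = 1.4948%
IR = r̄ / tracking error = 0.6767 / 1.4948 = 0.4527

0.453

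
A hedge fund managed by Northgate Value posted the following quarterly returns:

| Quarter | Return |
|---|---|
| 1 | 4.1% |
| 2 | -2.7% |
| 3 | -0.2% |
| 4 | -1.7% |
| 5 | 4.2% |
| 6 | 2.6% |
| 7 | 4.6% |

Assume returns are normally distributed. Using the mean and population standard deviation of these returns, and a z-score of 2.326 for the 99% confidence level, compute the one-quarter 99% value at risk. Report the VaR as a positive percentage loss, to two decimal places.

μ = (4.1 − 2.7 − 0.2 − 1.7 + 4.2 + 2.6 + 4.6) / 7 = 10.90 / 7 = 1.5571%
Population std dev = √[55.6171 / 7] = 2.8187%
VaR = −(μ − z·σ) = −(1.5571 − 2.326 × 2.8187) = −(-4.9992) = 4.9992%

5.00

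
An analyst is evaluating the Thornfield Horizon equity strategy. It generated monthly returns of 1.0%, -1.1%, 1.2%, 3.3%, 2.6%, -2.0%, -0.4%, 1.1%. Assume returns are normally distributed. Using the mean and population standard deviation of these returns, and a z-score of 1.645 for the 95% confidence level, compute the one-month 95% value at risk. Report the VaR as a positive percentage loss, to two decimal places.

2.05

Mean return r̄ = 5.70 / 8 = 0.7125%
Σ(r − r̄)² = 22.6088; population σ = √(22.6088/8) = 1.6811%
VaR = −(r̄ − z·σ) = −(0.7125 − 1.645 × 1.6811) = −(-2.0529) = 2.0529%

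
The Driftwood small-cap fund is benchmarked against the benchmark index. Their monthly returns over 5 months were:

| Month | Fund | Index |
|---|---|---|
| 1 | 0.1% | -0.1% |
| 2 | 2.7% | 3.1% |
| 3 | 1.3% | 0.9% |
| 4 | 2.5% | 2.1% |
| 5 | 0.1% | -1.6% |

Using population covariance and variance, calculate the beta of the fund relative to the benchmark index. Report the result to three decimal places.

0.645

r̄p = 1.3400%,  r̄m = 0.8800%
Cov = Σ(rp − r̄p)(rm − r̄m) / 5 = 1.7448
Var(rm) = Σ(rm − r̄m)² / 5 = 2.7056
β = Cov / Var = 1.7448 / 2.7056 = 0.6449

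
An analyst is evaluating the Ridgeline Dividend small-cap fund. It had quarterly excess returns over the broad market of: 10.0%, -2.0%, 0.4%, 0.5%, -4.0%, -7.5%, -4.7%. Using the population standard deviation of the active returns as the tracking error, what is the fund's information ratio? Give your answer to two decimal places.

-0.20

r̄ = (10 − 2 + 0.4 + 0.5 − 4 − 7.5 − 4.7) / 7 = -7.30 / 7 = -1.0429%
Σ(r − r̄)² = (10 − (-1.0429))² + (-2 − (-1.0429))² + … = 191.1371
population σ = √(191.1371 / 7) = √27.3053 = 5.2254%
IR = r̄ / tracking error = -1.0429 / 5.2254 = -0.1996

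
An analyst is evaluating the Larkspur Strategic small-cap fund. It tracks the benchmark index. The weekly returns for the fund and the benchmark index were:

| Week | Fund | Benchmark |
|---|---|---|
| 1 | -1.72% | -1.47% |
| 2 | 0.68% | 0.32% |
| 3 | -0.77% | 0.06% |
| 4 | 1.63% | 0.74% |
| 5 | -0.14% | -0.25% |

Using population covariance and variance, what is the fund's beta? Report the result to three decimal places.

r̄p = -0.0640%,  r̄m = -0.1200%
Cov = Σ(rp − r̄p)(rm − r̄m) / 5 = 0.7805
Var(rm) = Σ(rm − r̄m)² / 5 = 0.5610
β = Cov / Var = 0.7805 / 0.5610 = 1.3913

1.391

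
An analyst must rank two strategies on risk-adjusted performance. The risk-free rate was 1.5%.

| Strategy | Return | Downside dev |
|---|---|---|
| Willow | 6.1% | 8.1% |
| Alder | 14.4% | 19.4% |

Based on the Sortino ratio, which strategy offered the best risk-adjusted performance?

Willow: Sortino ratio = (6.1% − 1.5%) / 8.1% = 0.568
Alder: Sortino ratio = (14.4% − 1.5%) / 19.4% = 0.665
Highest: Alder (0.665).

Alder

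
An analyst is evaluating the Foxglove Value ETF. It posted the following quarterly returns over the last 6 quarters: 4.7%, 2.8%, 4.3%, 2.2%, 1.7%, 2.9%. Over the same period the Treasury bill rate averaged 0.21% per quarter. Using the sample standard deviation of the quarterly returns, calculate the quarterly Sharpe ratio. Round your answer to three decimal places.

2.460

r̄ = (4.7 + 2.8 + 4.3 + 2.2 + 1.7 + 2.9) / 6 = 3.1000%
Σ(r − r̄)² = (4.7 − 3.1000)² + (2.8 − 3.1000)² + (4.3 − 3.1000)² + … = 6.9000
sample σ = √(6.9000 / 5) = √1.3800 = 1.1747%
Sharpe = (r̄ − rf) / σ = (3.1000 − 0.21) / 1.1747 = 2.8900 / 1.1747 = 2.4602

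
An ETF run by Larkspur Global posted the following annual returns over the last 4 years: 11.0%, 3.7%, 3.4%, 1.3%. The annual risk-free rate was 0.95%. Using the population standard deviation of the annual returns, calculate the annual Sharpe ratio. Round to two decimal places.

1.06

r̄ = (11 + 3.7 + 3.4 + 1.3) / 4 = 4.8500%
Σ(r − r̄)² = (11 − 4.8500)² + (3.7 − 4.8500)² + … = 53.8500
σ = √[53.8500 / 4] = 3.6691%
Sharpe = (r̄ − rf) / σ = (4.8500 − 0.95) / 3.6691 = 3.9000 / 3.6691 = 1.0629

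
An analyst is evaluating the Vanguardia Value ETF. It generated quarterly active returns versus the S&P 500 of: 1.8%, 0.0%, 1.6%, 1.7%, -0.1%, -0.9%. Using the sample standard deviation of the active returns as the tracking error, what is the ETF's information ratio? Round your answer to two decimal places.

0.59

r̄ = (1.8 + 0 + 1.6 + 1.7 − 0.1 − 0.9) / 6 = 4.10 / 6 = 0.6833%
Σ(r − r̄)² = 6.7083; sample σ = √(6.7083/5) = 1.1583%
IR = r̄ / tracking error = 0.6833 / 1.1583 = 0.5899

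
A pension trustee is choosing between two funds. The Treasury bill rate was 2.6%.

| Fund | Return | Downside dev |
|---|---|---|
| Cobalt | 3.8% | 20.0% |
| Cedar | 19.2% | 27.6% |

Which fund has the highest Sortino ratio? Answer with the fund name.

Cobalt: Sortino ratio = (3.8% − 2.6%) / 20.0% = 0.060
Cedar: Sortino ratio = (19.2% − 2.6%) / 27.6% = 0.601
Highest: Cedar (0.601).

Cedar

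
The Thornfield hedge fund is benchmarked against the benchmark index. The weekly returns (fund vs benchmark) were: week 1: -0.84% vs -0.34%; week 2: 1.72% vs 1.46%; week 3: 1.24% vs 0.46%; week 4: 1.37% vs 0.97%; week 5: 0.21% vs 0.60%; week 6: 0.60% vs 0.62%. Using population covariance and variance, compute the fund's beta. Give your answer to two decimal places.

r̄p = 0.7167%,  r̄m = 0.6283%
Cov = Σ(rp − r̄p)(rm − r̄m) / 6 = 0.4154
Var(rm) = Σ(rm − r̄m)² / 6 = 0.2959
β = Cov / Var = 0.4154 / 0.2959 = 1.4039

1.40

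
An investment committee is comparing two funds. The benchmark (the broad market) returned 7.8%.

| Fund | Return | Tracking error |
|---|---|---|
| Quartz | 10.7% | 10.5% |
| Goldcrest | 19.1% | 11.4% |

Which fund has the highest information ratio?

Quartz: IR = (10.7% − 7.8%) / 10.5% = 0.276
Goldcrest: IR = (19.1% − 7.8%) / 11.4% = 0.991
Highest: Goldcrest (0.991).

Goldcrest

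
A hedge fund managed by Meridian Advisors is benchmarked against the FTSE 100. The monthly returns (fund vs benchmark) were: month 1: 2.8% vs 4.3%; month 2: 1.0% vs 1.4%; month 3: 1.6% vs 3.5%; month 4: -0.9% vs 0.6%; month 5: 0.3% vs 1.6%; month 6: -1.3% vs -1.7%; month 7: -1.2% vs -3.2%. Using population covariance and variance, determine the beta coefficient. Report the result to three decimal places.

r̄p = 0.3286%,  r̄m = 0.9286%
Cov = Σ(rp − r̄p)(rm − r̄m) / 7 = 3.2706
Var(rm) = Σ(rm − r̄m)² / 7 = 6.1020
β = Cov / Var = 3.2706 / 6.1020 = 0.5360

0.536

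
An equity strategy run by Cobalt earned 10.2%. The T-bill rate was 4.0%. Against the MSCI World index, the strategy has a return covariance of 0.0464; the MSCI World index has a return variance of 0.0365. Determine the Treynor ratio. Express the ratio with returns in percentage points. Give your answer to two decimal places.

4.88

β = Cov / Var = 0.0464 / 0.0365 = 1.2712
Treynor = (Rp − Rf) / β = (10.2% − 4.0%) / 1.2712 = 6.20 / 1.2712 = 4.8773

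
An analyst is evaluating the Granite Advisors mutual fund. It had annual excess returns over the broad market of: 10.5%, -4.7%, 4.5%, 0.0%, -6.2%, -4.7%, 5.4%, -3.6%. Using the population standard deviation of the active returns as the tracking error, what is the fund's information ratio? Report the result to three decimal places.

μ = (10.5 − 4.7 + 4.5 + 0 − 6.2 − 4.7 + 5.4 − 3.6) / 8 = 0.1500%
Σ(r − μ)² = 255.0600; population σ = √(255.0600/8) = 5.6465%
IR = μ / tracking error = 0.1500 / 5.6465 = 0.0266

0.027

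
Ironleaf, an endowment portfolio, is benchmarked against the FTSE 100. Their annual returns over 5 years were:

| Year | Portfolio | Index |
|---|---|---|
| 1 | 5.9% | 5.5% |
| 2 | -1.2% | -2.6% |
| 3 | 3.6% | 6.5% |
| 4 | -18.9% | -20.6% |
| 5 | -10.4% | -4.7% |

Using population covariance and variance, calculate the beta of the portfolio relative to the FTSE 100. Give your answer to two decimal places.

r̄p = -4.2000%,  r̄m = -3.1800%
Cov = Σ(rp − r̄p)(rm − r̄m) / 5 = 86.0820
Var(rm) = Σ(rm − r̄m)² / 5 = 95.0296
β = Cov / Var = 86.0820 / 95.0296 = 0.9058

0.91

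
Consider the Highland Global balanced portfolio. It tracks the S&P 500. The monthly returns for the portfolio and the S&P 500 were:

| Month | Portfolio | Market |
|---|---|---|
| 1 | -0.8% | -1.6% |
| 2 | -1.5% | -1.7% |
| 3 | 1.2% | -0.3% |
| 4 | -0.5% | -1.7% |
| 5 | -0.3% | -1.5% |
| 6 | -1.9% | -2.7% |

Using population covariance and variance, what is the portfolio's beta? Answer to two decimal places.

1.33

r̄p = -0.6333%,  r̄m = -1.5833%
Cov = Σ(rp − r̄p)(rm − r̄m) / 6 = 0.6472
Var(rm) = Σ(rm − r̄m)² / 6 = 0.4881
β = Cov / Var = 0.6472 / 0.4881 = 1.3260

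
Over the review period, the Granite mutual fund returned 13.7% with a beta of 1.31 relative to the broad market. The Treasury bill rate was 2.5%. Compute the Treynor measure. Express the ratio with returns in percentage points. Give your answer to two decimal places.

8.55

Treynor = (Rp − Rf) / β = (13.7% − 2.5%) / 1.31 = 11.20 / 1.31 = 8.5496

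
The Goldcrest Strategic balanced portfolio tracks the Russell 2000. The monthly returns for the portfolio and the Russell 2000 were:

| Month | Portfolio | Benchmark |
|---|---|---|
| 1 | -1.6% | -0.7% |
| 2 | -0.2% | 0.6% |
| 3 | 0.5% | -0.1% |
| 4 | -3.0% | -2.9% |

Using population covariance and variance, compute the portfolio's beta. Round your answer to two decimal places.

r̄p = -1.0750%,  r̄m = -0.7750%
Cov = Σ(rp − r̄p)(rm − r̄m) / 4 = 1.5794
Var(rm) = Σ(rm − r̄m)² / 4 = 1.7169
β = Cov / Var = 1.5794 / 1.7169 = 0.9199

0.92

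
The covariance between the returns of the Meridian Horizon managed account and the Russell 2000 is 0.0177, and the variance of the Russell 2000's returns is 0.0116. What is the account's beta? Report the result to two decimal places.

β = Cov(Rp, Rm) / Var(Rm) = 0.0177 / 0.0116 = 1.5259

1.53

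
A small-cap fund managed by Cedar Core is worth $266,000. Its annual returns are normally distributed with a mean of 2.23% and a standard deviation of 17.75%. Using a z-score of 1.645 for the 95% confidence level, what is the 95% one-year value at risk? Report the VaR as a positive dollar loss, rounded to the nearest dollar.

$71,737

Return at the 95% tail: μ − z·σ = 2.23% − 1.645 × 17.75% = 2.23 − 29.19875 = -26.96875%
VaR = −(-26.96875%) × $266,000 = 26.96875% × $266,000 = $71,737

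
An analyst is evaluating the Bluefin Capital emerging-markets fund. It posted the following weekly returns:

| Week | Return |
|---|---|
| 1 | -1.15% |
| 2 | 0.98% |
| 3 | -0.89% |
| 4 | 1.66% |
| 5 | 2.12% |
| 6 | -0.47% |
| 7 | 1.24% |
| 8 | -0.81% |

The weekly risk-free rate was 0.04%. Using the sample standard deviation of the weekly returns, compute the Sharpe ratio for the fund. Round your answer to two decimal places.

r̄ = (-1.15 + 0.98 − 0.89 + 1.66 + 2.12 − 0.47 + 1.24 − 0.81) / 8 = 2.680 / 8 = 0.3350%
Σ(r − r̄)² = 11.8418; sample σ = √(11.8418/7) = 1.3006%
Sharpe = (r̄ − rf) / σ = (0.3350 − 0.04) / 1.3006 = 0.2950 / 1.3006 = 0.2268

0.23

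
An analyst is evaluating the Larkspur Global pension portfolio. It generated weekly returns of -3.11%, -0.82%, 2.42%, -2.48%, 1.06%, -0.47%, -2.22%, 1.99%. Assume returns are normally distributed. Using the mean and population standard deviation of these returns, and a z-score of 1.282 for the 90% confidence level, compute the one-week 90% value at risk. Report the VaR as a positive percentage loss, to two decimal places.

2.97

Mean return μ = -3.630 / 8 = -0.4538%
Σ(r − μ)² = (-3.11 − (-0.4538))² + (-0.82 − (-0.4538))² + (2.42 − (-0.4538))² + … = 30.9372
population σ = √(30.9372 / 8) = √3.8672 = 1.9665%
VaR = −(μ − z·σ) = −(-0.4538 − 1.282 × 1.9665) = −(-2.9749) = 2.9749%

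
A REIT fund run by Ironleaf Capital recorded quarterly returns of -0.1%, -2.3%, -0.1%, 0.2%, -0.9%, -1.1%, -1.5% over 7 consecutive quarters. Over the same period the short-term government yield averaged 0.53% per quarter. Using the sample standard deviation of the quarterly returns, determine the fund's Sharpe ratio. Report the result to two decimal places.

μ = (-0.1 − 2.3 − 0.1 + 0.2 − 0.9 − 1.1 − 1.5) / 7 = -5.80 / 7 = -0.8286%
Sample std dev = √[4.8143 / 6] = 0.8958%
Sharpe = (μ − rf) / σ = (-0.8286 − 0.53) / 0.8958 = -1.3586 / 0.8958 = -1.5166

-1.52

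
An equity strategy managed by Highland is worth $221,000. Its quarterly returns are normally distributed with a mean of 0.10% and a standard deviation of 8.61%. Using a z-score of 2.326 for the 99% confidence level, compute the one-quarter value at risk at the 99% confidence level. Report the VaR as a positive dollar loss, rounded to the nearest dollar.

Return at the 99% tail: μ − z·σ = 0.10% − 2.326 × 8.61% = 0.1 − 20.02686 = -19.92686%
VaR = −(-19.92686%) × $221,000 = 19.92686% × $221,000 = $44,038

$44,038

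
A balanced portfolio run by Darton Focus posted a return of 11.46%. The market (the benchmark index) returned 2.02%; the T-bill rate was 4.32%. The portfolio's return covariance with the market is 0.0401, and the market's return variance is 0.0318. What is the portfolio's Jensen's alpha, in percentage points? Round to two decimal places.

10.04

β = Cov / Var = 0.0401 / 0.0318 = 1.2610
E[R] = Rf + β(Rm − Rf) = 4.32% + 1.2610 × (2.02% − 4.32%) = 1.4197%
α = Rp − E[R] = 11.46% − 1.4197% = 10.0403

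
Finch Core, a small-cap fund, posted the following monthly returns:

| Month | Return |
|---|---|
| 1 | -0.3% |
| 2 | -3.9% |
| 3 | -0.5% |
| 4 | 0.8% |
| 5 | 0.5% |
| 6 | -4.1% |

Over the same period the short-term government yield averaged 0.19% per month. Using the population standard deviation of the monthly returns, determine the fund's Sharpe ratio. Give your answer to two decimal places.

-0.72

r̄ = (-0.3 − 3.9 − 0.5 + 0.8 + 0.5 − 4.1) / 6 = -1.2500%
Σ(r − r̄)² = (-0.3 − (-1.2500))² + (-3.9 − (-1.2500))² + (-0.5 − (-1.2500))² + … = 23.8750
population σ = √(23.8750 / 6) = √3.9792 = 1.9948%
Sharpe = (r̄ − rf) / σ = (-1.2500 − 0.19) / 1.9948 = -1.4400 / 1.9948 = -0.7219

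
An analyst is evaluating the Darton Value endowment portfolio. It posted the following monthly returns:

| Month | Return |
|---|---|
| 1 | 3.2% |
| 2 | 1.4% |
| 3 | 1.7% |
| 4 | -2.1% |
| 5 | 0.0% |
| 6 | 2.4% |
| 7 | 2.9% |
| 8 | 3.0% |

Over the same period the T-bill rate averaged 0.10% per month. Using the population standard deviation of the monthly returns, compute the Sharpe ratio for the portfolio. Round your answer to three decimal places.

0.860

r̄ = (3.2 + 1.4 + 1.7 − 2.1 + 0 + 2.4 + 2.9 + 3) / 8 = 12.50 / 8 = 1.5625%
Population σ = √[Σ(r − r̄)² / 8] = √[23.1388 / 8] = √2.8924 = 1.7007%
Sharpe = (r̄ − rf) / σ = (1.5625 − 0.1) / 1.7007 = 1.4625 / 1.7007 = 0.8599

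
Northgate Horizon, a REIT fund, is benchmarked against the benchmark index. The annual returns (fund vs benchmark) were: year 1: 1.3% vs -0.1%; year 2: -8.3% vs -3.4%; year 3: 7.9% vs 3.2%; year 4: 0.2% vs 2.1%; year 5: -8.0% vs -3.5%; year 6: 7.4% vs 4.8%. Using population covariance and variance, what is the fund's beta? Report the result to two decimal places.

r̄p = 0.0833%,  r̄m = 0.5167%
Cov = Σ(rp − r̄p)(rm − r̄m) / 6 = 19.5086
Var(rm) = Σ(rm − r̄m)² / 6 = 9.9847
β = Cov / Var = 19.5086 / 9.9847 = 1.9538

1.95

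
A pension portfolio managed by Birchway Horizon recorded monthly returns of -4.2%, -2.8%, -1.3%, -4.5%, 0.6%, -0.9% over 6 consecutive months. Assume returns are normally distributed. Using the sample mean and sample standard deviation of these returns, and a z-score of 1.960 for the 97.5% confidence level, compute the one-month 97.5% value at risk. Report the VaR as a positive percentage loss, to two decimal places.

r̄ = (-4.2 − 2.8 − 1.3 − 4.5 + 0.6 − 0.9) / 6 = -13.10 / 6 = -2.1833%
Σ(r − r̄)² = 19.9883; sample σ = √(19.9883/5) = 1.9994%
VaR = −(r̄ − z·σ) = −(-2.1833 − 1.960 × 1.9994) = −(-6.1021) = 6.1021%

6.10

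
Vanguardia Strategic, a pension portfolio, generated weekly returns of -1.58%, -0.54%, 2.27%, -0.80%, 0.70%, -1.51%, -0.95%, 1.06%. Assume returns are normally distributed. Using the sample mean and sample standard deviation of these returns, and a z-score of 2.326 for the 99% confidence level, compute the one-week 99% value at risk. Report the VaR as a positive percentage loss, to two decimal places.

3.36

Mean return μ = -1.350 / 8 = -0.1688%
Σ(r − μ)² = 13.1493; sample σ = √(13.1493/7) = 1.3706%
VaR = −(μ − z·σ) = −(-0.1688 − 2.326 × 1.3706) = −(-3.3568) = 3.3568%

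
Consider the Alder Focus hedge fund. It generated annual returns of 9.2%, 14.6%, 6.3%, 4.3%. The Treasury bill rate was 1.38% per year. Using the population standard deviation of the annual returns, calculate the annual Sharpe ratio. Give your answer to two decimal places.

Mean return r̄ = 34.40 / 4 = 8.6000%
Σ(r − r̄)² = 60.1400; population σ = √(60.1400/4) = 3.8775%
Sharpe = (r̄ − rf) / σ = (8.6000 − 1.38) / 3.8775 = 7.2200 / 3.8775 = 1.8620

1.86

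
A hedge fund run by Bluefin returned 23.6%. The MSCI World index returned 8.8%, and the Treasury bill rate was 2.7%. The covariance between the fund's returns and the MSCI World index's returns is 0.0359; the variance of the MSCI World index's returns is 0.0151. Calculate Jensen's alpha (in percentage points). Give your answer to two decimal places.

β = Cov / Var = 0.0359 / 0.0151 = 2.3775
E[R] = Rf + β(Rm − Rf) = 2.7% + 2.3775 × (8.8% − 2.7%) = 17.2028%
α = Rp − E[R] = 23.6% − 17.2028% = 6.3972

6.40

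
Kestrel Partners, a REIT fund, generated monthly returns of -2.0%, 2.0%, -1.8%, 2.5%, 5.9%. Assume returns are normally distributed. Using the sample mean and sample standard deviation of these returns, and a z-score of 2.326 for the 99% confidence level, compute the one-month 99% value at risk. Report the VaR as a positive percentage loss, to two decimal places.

6.36

μ = (-2 + 2 − 1.8 + 2.5 + 5.9) / 5 = 6.60 / 5 = 1.3200%
Σ(r − μ)² = 43.5880; sample σ = √(43.5880/4) = 3.3011%
VaR = −(μ − z·σ) = −(1.3200 − 2.326 × 3.3011) = −(-6.3584) = 6.3584%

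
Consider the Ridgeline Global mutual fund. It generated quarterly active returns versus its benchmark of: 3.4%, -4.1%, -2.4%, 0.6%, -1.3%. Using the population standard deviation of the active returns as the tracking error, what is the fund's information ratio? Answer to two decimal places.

-0.29

μ = (3.4 − 4.1 − 2.4 + 0.6 − 1.3) / 5 = -0.7600%
Population std dev = √[33.2920 / 5] = 2.5804%
IR = μ / tracking error = -0.7600 / 2.5804 = -0.2945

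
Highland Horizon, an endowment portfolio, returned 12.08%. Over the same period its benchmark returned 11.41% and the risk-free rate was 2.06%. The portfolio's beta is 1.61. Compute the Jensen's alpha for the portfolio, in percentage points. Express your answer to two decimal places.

CAPM expected return = Rf + β(Rm − Rf) = 2.06% + 1.61 × (11.41% − 2.06%) = 2.06 + 1.61 × 9.35 = 17.1135%
Jensen's α = Rp − E[R] = 12.08% − 17.1135% = -5.0335

-5.03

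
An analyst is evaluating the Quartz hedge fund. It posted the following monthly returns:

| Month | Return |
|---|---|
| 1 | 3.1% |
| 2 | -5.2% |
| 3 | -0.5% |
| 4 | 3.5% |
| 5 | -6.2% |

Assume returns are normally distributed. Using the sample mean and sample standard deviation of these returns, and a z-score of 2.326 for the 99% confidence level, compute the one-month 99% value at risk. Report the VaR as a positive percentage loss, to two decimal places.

r̄ = (3.1 − 5.2 − 0.5 + 3.5 − 6.2) / 5 = -1.0600%
Sample σ = √[Σ(r − r̄)² / 4] = √[81.9720 / 4] = √20.4930 = 4.5269%
VaR = −(r̄ − z·σ) = −(-1.0600 − 2.326 × 4.5269) = −(-11.5896) = 11.5896%

11.59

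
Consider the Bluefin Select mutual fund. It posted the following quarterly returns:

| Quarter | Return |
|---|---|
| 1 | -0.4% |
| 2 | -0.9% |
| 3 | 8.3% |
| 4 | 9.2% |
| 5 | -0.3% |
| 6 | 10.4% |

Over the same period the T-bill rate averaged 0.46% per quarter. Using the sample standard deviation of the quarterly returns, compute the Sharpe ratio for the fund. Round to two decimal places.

r̄ = (-0.4 − 0.9 + 8.3 + 9.2 − 0.3 + 10.4) / 6 = 4.3833%
Σ(r − r̄)² = (-0.4 − 4.3833)² + (-0.9 − 4.3833)² + (8.3 − 4.3833)² + … = 147.4683
sample σ = √(147.4683 / 5) = √29.4937 = 5.4308%
Sharpe = (r̄ − rf) / σ = (4.3833 − 0.46) / 5.4308 = 3.9233 / 5.4308 = 0.7224

0.72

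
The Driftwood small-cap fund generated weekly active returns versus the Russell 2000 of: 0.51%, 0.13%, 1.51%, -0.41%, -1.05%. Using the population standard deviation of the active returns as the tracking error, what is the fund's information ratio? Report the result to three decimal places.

0.160

Mean return μ = 0.690 / 5 = 0.1380%
Σ(r − μ)² = (0.51 − 0.1380)² + (0.13 − 0.1380)² + … = 3.7325
population σ = √(3.7325 / 5) = √0.7465 = 0.8640%
IR = μ / tracking error = 0.1380 / 0.8640 = 0.1597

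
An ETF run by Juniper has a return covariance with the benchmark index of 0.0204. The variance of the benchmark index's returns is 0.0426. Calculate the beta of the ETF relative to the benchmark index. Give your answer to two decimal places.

0.48

β = Cov(Rp, Rm) / Var(Rm) = 0.0204 / 0.0426 = 0.4789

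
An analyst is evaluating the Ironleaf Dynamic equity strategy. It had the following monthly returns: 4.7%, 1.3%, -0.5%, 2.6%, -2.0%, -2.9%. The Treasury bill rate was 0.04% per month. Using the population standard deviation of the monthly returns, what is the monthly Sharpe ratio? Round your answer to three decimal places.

r̄ = (4.7 + 1.3 − 0.5 + 2.6 − 2 − 2.9) / 6 = 0.5333%
Population std dev = √[41.4933 / 6] = 2.6297%
Sharpe = (r̄ − rf) / σ = (0.5333 − 0.04) / 2.6297 = 0.4933 / 2.6297 = 0.1876

0.188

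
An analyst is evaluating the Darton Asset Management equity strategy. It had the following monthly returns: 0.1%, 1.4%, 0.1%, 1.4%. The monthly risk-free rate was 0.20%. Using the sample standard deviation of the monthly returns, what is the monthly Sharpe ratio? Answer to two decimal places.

r̄ = (0.1 + 1.4 + 0.1 + 1.4) / 4 = 0.7500%
Sample std dev = √[1.6900 / 3] = 0.7506%
Sharpe = (r̄ − rf) / σ = (0.7500 − 0.2) / 0.7506 = 0.5500 / 0.7506 = 0.7327

0.73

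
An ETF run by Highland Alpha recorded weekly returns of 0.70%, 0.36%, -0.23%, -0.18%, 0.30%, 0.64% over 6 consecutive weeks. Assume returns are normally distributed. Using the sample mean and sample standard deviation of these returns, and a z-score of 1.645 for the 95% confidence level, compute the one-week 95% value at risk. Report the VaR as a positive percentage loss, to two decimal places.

0.39

r̄ = (0.7 + 0.36 − 0.23 − 0.18 + 0.3 + 0.64) / 6 = 1.590 / 6 = 0.2650%
Sample σ = √[Σ(r − r̄)² / 5] = √[0.7832 / 5] = √0.1566 = 0.3957%
VaR = −(r̄ − z·σ) = −(0.2650 − 1.645 × 0.3957) = −(-0.3859) = 0.3859%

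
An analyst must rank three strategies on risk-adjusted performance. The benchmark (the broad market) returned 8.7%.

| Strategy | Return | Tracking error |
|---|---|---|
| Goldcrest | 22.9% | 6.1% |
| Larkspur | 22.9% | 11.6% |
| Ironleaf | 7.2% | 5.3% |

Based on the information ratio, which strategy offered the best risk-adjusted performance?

Goldcrest: IR = (22.9% − 8.7%) / 6.1% = 2.328
Larkspur: IR = (22.9% − 8.7%) / 11.6% = 1.224
Ironleaf: IR = (7.2% − 8.7%) / 5.3% = -0.283
Highest: Goldcrest (2.328).

Goldcrest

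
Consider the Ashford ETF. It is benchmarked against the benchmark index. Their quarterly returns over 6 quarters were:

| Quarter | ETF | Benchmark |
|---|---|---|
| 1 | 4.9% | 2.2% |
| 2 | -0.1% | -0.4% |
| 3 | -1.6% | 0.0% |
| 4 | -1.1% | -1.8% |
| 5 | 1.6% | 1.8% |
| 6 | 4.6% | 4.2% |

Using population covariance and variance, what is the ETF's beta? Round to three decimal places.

r̄p = 1.3833%,  r̄m = 1.0000%
Cov = Σ(rp − r̄p)(rm − r̄m) / 6 = 4.4500
Var(rm) = Σ(rm − r̄m)² / 6 = 3.8533
β = Cov / Var = 4.4500 / 3.8533 = 1.1549

1.155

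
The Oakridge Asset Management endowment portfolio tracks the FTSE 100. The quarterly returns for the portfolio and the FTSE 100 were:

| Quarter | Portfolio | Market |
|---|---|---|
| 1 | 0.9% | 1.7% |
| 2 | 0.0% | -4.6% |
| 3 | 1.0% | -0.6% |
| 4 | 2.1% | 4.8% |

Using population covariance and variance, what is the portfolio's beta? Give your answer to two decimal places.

0.21

r̄p = 1.0000%,  r̄m = 0.3250%
Cov = Σ(rp − r̄p)(rm − r̄m) / 4 = 2.4275
Var(rm) = Σ(rm − r̄m)² / 4 = 11.7569
β = Cov / Var = 2.4275 / 11.7569 = 0.2065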